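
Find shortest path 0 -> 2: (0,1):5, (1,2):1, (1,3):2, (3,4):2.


Dijkstra from 0:
Distances: {0: 0, 1: 5, 2: 6, 3: 7, 4: 9}
Shortest distance to 2 = 6, path = [0, 1, 2]


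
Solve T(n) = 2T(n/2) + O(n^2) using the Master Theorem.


a=2, b=2, c=2. log_2(2)=1 < c=2. Case 3: O(n^c) = O(n^2)
Complexity: O(n^2)


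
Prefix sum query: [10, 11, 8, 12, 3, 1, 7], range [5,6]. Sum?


Prefix sums: [0, 10, 21, 29, 41, 44, 45, 52]
Sum[5..6] = prefix[7] - prefix[5] = 52 - 44 = 8


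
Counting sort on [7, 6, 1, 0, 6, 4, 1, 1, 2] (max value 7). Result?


Count array: [1, 3, 1, 0, 1, 0, 2, 1]
Reconstruct: [0, 1, 1, 1, 2, 4, 6, 6, 7]


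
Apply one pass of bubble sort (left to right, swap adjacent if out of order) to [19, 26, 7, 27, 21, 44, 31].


After one pass: [19, 7, 26, 21, 27, 31, 44]


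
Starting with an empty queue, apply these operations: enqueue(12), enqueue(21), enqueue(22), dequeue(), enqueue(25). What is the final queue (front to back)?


enqueue(12) -> [12]
enqueue(21) -> [12, 21]
enqueue(22) -> [12, 21, 22]
dequeue() returns 12 -> [21, 22]
enqueue(25) -> [21, 22, 25]
Final queue (front to back): [21, 22, 25]


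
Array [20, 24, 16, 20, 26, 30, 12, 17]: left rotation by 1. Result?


Left rotate by 1: [24, 16, 20, 26, 30, 12, 17, 20]


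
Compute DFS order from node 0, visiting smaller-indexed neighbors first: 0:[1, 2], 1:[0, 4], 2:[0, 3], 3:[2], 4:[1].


DFS stack-based: start with [0]
Visit order: [0, 1, 4, 2, 3]


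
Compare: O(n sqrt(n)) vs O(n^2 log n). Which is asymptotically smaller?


n^1.5 grows slower than n^2 log n
O(n sqrt(n)) is asymptotically smaller; O(n^2 log n) grows faster


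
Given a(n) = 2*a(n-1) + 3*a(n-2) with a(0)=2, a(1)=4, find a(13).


Build bottom-up:
...a(11)=265720, a(12)=797162, a(13)=2*797162+3*265720=2391484


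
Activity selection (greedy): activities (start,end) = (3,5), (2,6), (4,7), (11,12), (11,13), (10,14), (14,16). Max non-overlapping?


Greedy: pick earliest-ending, then skip overlaps.
Selected (3 activities): [(3, 5), (11, 12), (14, 16)]


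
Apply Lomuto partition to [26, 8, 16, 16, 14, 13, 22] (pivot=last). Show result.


Elements <= 22 go left of pivot.
Result: [8, 16, 16, 14, 13, 22, 26], pivot at index 5


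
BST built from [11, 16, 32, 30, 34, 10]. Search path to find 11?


BST root = 11
Search for 11: compare at each node
Path: [11]


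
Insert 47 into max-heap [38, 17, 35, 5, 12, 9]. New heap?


Append 47: [38, 17, 35, 5, 12, 9, 47]
Bubble up: swap idx 6(47) with idx 2(35); swap idx 2(47) with idx 0(38)
Result: [47, 17, 38, 5, 12, 9, 35]


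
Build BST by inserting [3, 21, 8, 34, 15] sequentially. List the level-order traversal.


Root = 3; build tree by BST insertion.
Level-Order traversal: [3, 21, 8, 34, 15]


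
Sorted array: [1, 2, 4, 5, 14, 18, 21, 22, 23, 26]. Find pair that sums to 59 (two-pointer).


Two pointers: lo=0, hi=9
No pair sums to 59


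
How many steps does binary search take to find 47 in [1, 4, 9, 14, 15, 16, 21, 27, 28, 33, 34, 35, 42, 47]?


Search for 47:
[0,13] mid=6 arr[6]=21
[7,13] mid=10 arr[10]=34
[11,13] mid=12 arr[12]=42
[13,13] mid=13 arr[13]=47
Total: 4 comparisons


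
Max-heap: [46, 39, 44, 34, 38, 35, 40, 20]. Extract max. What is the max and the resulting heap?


Max = 46
Replace root with last, heapify down
Resulting heap: [44, 39, 40, 34, 38, 35, 20]


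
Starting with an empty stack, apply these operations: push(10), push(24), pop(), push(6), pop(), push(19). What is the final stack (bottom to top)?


push(10) -> [10]
push(24) -> [10, 24]
pop() returns 24 -> [10]
push(6) -> [10, 6]
pop() returns 6 -> [10]
push(19) -> [10, 19]
Final stack (bottom to top): [10, 19]


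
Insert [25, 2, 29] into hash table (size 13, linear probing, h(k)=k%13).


Insertions: 25->slot 12; 2->slot 2; 29->slot 3
Table: [None, None, 2, 29, None, None, None, None, None, None, None, None, 25]


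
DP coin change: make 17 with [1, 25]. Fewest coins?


dp[0]=0; dp[i]=1+min(dp[i-c] for c in coins)
...dp[12]=12, dp[13]=13, dp[14]=14, dp[15]=15, dp[16]=16, dp[17]=17
Minimum coins for 17 = 17


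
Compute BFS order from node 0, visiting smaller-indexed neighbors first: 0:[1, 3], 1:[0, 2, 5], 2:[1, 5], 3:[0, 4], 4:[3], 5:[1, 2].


BFS queue: start with [0]
Visit order: [0, 1, 3, 2, 5, 4]


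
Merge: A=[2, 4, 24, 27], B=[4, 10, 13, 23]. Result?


Compare heads, take smaller each step.
Merged: [2, 4, 4, 10, 13, 23, 24, 27]


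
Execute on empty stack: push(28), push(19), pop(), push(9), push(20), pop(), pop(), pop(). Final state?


push(28) -> [28]
push(19) -> [28, 19]
pop() returns 19 -> [28]
push(9) -> [28, 9]
push(20) -> [28, 9, 20]
pop() returns 20 -> [28, 9]
pop() returns 9 -> [28]
pop() returns 28 -> []
Final stack (bottom to top): []


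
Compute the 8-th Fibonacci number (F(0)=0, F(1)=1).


F(n)=F(n-1)+F(n-2)
...F(6)=8, F(7)=13, F(8)=21


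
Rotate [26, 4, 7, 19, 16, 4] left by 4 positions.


Left rotate by 4: [16, 4, 26, 4, 7, 19]


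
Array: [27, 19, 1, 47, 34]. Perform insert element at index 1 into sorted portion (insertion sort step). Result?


After one pass: [19, 27, 1, 47, 34]


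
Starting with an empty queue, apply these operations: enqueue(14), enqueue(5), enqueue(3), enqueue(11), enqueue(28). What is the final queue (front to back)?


enqueue(14) -> [14]
enqueue(5) -> [14, 5]
enqueue(3) -> [14, 5, 3]
enqueue(11) -> [14, 5, 3, 11]
enqueue(28) -> [14, 5, 3, 11, 28]
Final queue (front to back): [14, 5, 3, 11, 28]


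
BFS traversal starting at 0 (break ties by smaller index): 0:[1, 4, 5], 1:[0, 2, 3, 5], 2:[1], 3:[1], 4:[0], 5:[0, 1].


BFS queue: start with [0]
Visit order: [0, 1, 4, 5, 2, 3]


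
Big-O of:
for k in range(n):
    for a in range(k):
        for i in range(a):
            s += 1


Per nesting level: O(n) * O(n) [triangular over k] * O(n) [triangular over a] = O(n^3)
Complexity: O(n^3)


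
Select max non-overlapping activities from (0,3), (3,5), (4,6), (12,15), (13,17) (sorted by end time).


Greedy: pick earliest-ending, then skip overlaps.
Selected (3 activities): [(0, 3), (3, 5), (12, 15)]


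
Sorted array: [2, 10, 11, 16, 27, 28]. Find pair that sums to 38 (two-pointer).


Two pointers: lo=0, hi=5
Found pair: (10, 28) summing to 38


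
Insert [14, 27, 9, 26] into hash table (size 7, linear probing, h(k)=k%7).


Insertions: 14->slot 0; 27->slot 6; 9->slot 2; 26->slot 5
Table: [14, None, 9, None, None, 26, 27]


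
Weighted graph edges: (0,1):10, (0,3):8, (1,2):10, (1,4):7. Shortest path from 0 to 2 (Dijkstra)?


Dijkstra from 0:
Distances: {0: 0, 1: 10, 2: 20, 3: 8, 4: 17}
Shortest distance to 2 = 20, path = [0, 1, 2]


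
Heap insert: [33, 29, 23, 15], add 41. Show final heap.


Append 41: [33, 29, 23, 15, 41]
Bubble up: swap idx 4(41) with idx 1(29); swap idx 1(41) with idx 0(33)
Result: [41, 33, 23, 15, 29]


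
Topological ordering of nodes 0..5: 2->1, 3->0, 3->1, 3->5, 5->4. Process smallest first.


Kahn's algorithm, process smallest node first
Order: [2, 3, 0, 1, 5, 4]


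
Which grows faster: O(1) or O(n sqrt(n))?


constant grows slower than n^1.5
O(1) is asymptotically smaller; O(n sqrt(n)) grows faster


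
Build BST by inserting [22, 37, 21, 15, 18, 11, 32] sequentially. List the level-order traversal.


Root = 22; build tree by BST insertion.
Level-Order traversal: [22, 21, 37, 15, 32, 11, 18]


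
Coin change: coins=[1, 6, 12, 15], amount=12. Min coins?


dp[0]=0; dp[i]=1+min(dp[i-c] for c in coins)
...dp[7]=2, dp[8]=3, dp[9]=4, dp[10]=5, dp[11]=6, dp[12]=1
Minimum coins for 12 = 1


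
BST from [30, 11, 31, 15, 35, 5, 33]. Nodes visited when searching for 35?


BST root = 30
Search for 35: compare at each node
Path: [30, 31, 35]


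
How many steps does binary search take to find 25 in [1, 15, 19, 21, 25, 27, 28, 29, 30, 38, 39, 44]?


Search for 25:
[0,11] mid=5 arr[5]=27
[0,4] mid=2 arr[2]=19
[3,4] mid=3 arr[3]=21
[4,4] mid=4 arr[4]=25
Total: 4 comparisons


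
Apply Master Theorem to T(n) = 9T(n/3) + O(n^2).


a=9, b=3, c=2. log_3(9)=2 = c=2. Case 2: O(n^c log n) = O(n^2 log n)
Complexity: O(n^2 log n)


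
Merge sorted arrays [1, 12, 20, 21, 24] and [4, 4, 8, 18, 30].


Compare heads, take smaller each step.
Merged: [1, 4, 4, 8, 12, 18, 20, 21, 24, 30]


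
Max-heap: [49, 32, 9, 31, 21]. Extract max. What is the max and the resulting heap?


Max = 49
Replace root with last, heapify down
Resulting heap: [32, 31, 9, 21]


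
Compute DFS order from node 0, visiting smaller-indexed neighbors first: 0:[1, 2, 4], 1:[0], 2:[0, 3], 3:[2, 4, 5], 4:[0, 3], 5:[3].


DFS stack-based: start with [0]
Visit order: [0, 1, 2, 3, 4, 5]


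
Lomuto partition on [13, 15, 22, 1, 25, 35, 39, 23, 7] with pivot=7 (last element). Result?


Elements <= 7 go left of pivot.
Result: [1, 7, 22, 13, 25, 35, 39, 23, 15], pivot at index 1


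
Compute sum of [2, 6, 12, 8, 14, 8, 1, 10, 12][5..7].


Prefix sums: [0, 2, 8, 20, 28, 42, 50, 51, 61, 73]
Sum[5..7] = prefix[8] - prefix[5] = 61 - 42 = 19


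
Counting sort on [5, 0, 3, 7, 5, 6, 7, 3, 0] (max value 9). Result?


Count array: [2, 0, 0, 2, 0, 2, 1, 2, 0, 0]
Reconstruct: [0, 0, 3, 3, 5, 5, 6, 7, 7]


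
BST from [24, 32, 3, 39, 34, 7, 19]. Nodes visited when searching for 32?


BST root = 24
Search for 32: compare at each node
Path: [24, 32]


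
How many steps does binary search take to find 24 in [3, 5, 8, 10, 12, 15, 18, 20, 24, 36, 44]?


Search for 24:
[0,10] mid=5 arr[5]=15
[6,10] mid=8 arr[8]=24
Total: 2 comparisons


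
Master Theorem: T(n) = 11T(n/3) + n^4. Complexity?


a=11, b=3, c=4. log_3(11)=2.183 < c=4. Case 3: O(n^c) = O(n^4)
Complexity: O(n^4)


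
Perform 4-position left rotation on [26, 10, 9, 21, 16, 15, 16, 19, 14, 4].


Left rotate by 4: [16, 15, 16, 19, 14, 4, 26, 10, 9, 21]


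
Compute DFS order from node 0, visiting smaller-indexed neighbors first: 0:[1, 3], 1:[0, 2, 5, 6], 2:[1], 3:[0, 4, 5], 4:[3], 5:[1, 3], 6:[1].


DFS stack-based: start with [0]
Visit order: [0, 1, 2, 5, 3, 4, 6]


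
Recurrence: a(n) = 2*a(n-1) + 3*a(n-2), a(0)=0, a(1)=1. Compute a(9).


Build bottom-up:
...a(7)=547, a(8)=1640, a(9)=2*1640+3*547=4921


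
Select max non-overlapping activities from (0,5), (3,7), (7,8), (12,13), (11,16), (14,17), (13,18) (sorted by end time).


Greedy: pick earliest-ending, then skip overlaps.
Selected (4 activities): [(0, 5), (7, 8), (12, 13), (14, 17)]


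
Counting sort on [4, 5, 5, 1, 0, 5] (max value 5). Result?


Count array: [1, 1, 0, 0, 1, 3]
Reconstruct: [0, 1, 4, 5, 5, 5]


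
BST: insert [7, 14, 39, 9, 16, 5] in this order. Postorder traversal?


Root = 7; build tree by BST insertion.
Postorder traversal: [5, 9, 16, 39, 14, 7]


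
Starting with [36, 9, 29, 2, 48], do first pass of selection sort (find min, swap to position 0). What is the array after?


After one pass: [2, 9, 29, 36, 48]


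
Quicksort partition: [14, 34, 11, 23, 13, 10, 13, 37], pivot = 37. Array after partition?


Elements <= 37 go left of pivot.
Result: [14, 34, 11, 23, 13, 10, 13, 37], pivot at index 7


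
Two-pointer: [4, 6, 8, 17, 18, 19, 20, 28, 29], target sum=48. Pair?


Two pointers: lo=0, hi=8
Found pair: (19, 29) summing to 48


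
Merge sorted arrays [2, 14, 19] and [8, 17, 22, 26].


Compare heads, take smaller each step.
Merged: [2, 8, 14, 17, 19, 22, 26]


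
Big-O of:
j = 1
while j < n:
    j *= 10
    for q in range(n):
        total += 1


Per nesting level: O(log n) * O(n) = O(n log n)
Complexity: O(n log n)


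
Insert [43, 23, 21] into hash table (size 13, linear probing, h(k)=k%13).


Insertions: 43->slot 4; 23->slot 10; 21->slot 8
Table: [None, None, None, None, 43, None, None, None, 21, None, 23, None, None]


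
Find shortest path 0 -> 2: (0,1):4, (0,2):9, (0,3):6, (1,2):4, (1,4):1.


Dijkstra from 0:
Distances: {0: 0, 1: 4, 2: 8, 3: 6, 4: 5}
Shortest distance to 2 = 8, path = [0, 1, 2]


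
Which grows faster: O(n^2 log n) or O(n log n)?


linearithmic grows slower than n^2 log n
O(n log n) is asymptotically smaller; O(n^2 log n) grows faster


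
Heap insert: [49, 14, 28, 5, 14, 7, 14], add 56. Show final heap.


Append 56: [49, 14, 28, 5, 14, 7, 14, 56]
Bubble up: swap idx 7(56) with idx 3(5); swap idx 3(56) with idx 1(14); swap idx 1(56) with idx 0(49)
Result: [56, 49, 28, 14, 14, 7, 14, 5]


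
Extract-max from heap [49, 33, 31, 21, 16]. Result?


Max = 49
Replace root with last, heapify down
Resulting heap: [33, 21, 31, 16]


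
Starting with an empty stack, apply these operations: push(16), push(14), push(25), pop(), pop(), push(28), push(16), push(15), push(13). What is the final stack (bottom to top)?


push(16) -> [16]
push(14) -> [16, 14]
push(25) -> [16, 14, 25]
pop() returns 25 -> [16, 14]
pop() returns 14 -> [16]
push(28) -> [16, 28]
push(16) -> [16, 28, 16]
push(15) -> [16, 28, 16, 15]
push(13) -> [16, 28, 16, 15, 13]
Final stack (bottom to top): [16, 28, 16, 15, 13]


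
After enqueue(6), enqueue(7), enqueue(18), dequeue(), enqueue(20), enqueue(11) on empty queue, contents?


enqueue(6) -> [6]
enqueue(7) -> [6, 7]
enqueue(18) -> [6, 7, 18]
dequeue() returns 6 -> [7, 18]
enqueue(20) -> [7, 18, 20]
enqueue(11) -> [7, 18, 20, 11]
Final queue (front to back): [7, 18, 20, 11]


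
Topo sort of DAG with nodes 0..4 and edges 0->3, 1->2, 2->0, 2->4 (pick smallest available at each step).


Kahn's algorithm, process smallest node first
Order: [1, 2, 0, 3, 4]


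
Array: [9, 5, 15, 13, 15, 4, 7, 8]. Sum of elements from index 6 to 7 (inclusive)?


Prefix sums: [0, 9, 14, 29, 42, 57, 61, 68, 76]
Sum[6..7] = prefix[8] - prefix[6] = 76 - 61 = 15


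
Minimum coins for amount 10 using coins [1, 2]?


dp[0]=0; dp[i]=1+min(dp[i-c] for c in coins)
...dp[5]=3, dp[6]=3, dp[7]=4, dp[8]=4, dp[9]=5, dp[10]=5
Minimum coins for 10 = 5


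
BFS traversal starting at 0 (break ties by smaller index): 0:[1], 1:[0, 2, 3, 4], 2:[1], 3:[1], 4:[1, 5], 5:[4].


BFS queue: start with [0]
Visit order: [0, 1, 2, 3, 4, 5]


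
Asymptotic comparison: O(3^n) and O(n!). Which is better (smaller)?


exponential (base 3) grows slower than factorial
O(3^n) is asymptotically smaller; O(n!) grows faster


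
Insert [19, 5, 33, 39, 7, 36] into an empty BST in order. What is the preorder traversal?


Root = 19; build tree by BST insertion.
Preorder traversal: [19, 5, 7, 33, 39, 36]


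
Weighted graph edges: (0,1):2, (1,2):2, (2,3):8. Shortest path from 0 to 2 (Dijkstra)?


Dijkstra from 0:
Distances: {0: 0, 1: 2, 2: 4, 3: 12}
Shortest distance to 2 = 4, path = [0, 1, 2]


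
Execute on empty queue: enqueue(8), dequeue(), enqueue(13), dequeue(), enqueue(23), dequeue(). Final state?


enqueue(8) -> [8]
dequeue() returns 8 -> []
enqueue(13) -> [13]
dequeue() returns 13 -> []
enqueue(23) -> [23]
dequeue() returns 23 -> []
Final queue (front to back): []


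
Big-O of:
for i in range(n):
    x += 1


Per nesting level: O(n) = O(n)
Complexity: O(n)


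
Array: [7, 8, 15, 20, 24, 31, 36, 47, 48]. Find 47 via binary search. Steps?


Search for 47:
[0,8] mid=4 arr[4]=24
[5,8] mid=6 arr[6]=36
[7,8] mid=7 arr[7]=47
Total: 3 comparisons


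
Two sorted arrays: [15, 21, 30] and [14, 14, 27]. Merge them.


Compare heads, take smaller each step.
Merged: [14, 14, 15, 21, 27, 30]


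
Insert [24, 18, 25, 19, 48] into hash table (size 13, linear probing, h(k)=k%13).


Insertions: 24->slot 11; 18->slot 5; 25->slot 12; 19->slot 6; 48->slot 9
Table: [None, None, None, None, None, 18, 19, None, None, 48, None, 24, 25]


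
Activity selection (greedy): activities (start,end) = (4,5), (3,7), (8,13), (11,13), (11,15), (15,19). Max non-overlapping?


Greedy: pick earliest-ending, then skip overlaps.
Selected (3 activities): [(4, 5), (8, 13), (15, 19)]


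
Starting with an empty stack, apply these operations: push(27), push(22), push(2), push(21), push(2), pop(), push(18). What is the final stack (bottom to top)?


push(27) -> [27]
push(22) -> [27, 22]
push(2) -> [27, 22, 2]
push(21) -> [27, 22, 2, 21]
push(2) -> [27, 22, 2, 21, 2]
pop() returns 2 -> [27, 22, 2, 21]
push(18) -> [27, 22, 2, 21, 18]
Final stack (bottom to top): [27, 22, 2, 21, 18]


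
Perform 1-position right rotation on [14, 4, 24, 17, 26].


Right rotate by 1: [26, 14, 4, 24, 17]


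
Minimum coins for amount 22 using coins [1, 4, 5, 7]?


dp[0]=0; dp[i]=1+min(dp[i-c] for c in coins)
...dp[17]=3, dp[18]=3, dp[19]=3, dp[20]=4, dp[21]=3, dp[22]=4
Minimum coins for 22 = 4


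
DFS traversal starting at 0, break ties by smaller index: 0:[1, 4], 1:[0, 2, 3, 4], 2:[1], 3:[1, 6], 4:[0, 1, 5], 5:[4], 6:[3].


DFS stack-based: start with [0]
Visit order: [0, 1, 2, 3, 6, 4, 5]


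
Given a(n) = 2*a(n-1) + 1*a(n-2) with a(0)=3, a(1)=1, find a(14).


Build bottom-up:
...a(12)=31083, a(13)=75041, a(14)=2*75041+1*31083=181165


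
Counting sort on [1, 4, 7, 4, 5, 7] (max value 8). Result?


Count array: [0, 1, 0, 0, 2, 1, 0, 2, 0]
Reconstruct: [1, 4, 4, 5, 7, 7]


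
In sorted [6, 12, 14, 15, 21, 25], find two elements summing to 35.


Two pointers: lo=0, hi=5
Found pair: (14, 21) summing to 35


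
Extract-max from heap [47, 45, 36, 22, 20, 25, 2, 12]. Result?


Max = 47
Replace root with last, heapify down
Resulting heap: [45, 22, 36, 12, 20, 25, 2]


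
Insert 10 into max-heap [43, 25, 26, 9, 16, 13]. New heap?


Append 10: [43, 25, 26, 9, 16, 13, 10]
Bubble up: no swaps needed
Result: [43, 25, 26, 9, 16, 13, 10]


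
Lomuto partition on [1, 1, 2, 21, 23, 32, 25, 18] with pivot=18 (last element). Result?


Elements <= 18 go left of pivot.
Result: [1, 1, 2, 18, 23, 32, 25, 21], pivot at index 3


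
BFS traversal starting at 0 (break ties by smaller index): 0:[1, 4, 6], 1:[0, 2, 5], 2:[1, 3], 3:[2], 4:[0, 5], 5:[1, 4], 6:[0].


BFS queue: start with [0]
Visit order: [0, 1, 4, 6, 2, 5, 3]


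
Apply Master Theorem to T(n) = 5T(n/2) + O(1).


a=5, b=2, c=0. log_2(5)=2.322 > c=0. Case 1: O(n^log_b(a)) = O(n^2.322)
Complexity: O(n^2.322)


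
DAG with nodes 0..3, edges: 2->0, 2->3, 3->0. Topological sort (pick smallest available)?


Kahn's algorithm, process smallest node first
Order: [1, 2, 3, 0]


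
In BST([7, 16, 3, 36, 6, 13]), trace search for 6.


BST root = 7
Search for 6: compare at each node
Path: [7, 3, 6]


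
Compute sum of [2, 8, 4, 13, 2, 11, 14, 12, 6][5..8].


Prefix sums: [0, 2, 10, 14, 27, 29, 40, 54, 66, 72]
Sum[5..8] = prefix[9] - prefix[5] = 72 - 29 = 43


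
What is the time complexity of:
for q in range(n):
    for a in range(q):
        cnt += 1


Per nesting level: O(n) * O(n) [triangular over q] = O(n^2)
Complexity: O(n^2)


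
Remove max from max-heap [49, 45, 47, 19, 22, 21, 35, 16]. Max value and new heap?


Max = 49
Replace root with last, heapify down
Resulting heap: [47, 45, 35, 19, 22, 21, 16]


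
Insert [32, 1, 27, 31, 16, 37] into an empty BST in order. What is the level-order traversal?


Root = 32; build tree by BST insertion.
Level-Order traversal: [32, 1, 37, 27, 16, 31]


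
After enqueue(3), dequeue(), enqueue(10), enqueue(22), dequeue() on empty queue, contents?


enqueue(3) -> [3]
dequeue() returns 3 -> []
enqueue(10) -> [10]
enqueue(22) -> [10, 22]
dequeue() returns 10 -> [22]
Final queue (front to back): [22]


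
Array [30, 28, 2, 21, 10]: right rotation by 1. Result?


Right rotate by 1: [10, 30, 28, 2, 21]


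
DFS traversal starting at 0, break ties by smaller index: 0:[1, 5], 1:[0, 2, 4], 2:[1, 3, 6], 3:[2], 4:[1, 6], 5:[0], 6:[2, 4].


DFS stack-based: start with [0]
Visit order: [0, 1, 2, 3, 6, 4, 5]


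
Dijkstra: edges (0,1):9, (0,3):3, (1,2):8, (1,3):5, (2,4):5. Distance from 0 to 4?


Dijkstra from 0:
Distances: {0: 0, 1: 8, 2: 16, 3: 3, 4: 21}
Shortest distance to 4 = 21, path = [0, 3, 1, 2, 4]


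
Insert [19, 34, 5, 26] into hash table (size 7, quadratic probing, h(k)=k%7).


Insertions: 19->slot 5; 34->slot 6; 5->slot 2; 26->slot 0
Table: [26, None, 5, None, None, 19, 34]


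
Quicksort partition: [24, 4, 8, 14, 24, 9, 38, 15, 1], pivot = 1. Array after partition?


Elements <= 1 go left of pivot.
Result: [1, 4, 8, 14, 24, 9, 38, 15, 24], pivot at index 0


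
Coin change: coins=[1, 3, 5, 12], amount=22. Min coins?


dp[0]=0; dp[i]=1+min(dp[i-c] for c in coins)
...dp[17]=2, dp[18]=3, dp[19]=4, dp[20]=3, dp[21]=4, dp[22]=3
Minimum coins for 22 = 3


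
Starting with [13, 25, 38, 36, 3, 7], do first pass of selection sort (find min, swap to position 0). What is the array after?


After one pass: [3, 25, 38, 36, 13, 7]


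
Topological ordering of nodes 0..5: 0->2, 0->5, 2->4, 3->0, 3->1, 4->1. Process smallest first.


Kahn's algorithm, process smallest node first
Order: [3, 0, 2, 4, 1, 5]


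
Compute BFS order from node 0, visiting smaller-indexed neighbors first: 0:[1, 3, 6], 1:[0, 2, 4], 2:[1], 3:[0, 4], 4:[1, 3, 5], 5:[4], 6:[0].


BFS queue: start with [0]
Visit order: [0, 1, 3, 6, 2, 4, 5]


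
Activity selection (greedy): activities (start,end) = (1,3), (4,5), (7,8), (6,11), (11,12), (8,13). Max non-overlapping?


Greedy: pick earliest-ending, then skip overlaps.
Selected (4 activities): [(1, 3), (4, 5), (7, 8), (11, 12)]


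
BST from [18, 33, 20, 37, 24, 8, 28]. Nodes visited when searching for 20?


BST root = 18
Search for 20: compare at each node
Path: [18, 33, 20]


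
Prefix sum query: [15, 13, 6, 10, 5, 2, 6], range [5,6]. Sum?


Prefix sums: [0, 15, 28, 34, 44, 49, 51, 57]
Sum[5..6] = prefix[7] - prefix[5] = 57 - 49 = 8


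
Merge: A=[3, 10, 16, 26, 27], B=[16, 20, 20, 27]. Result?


Compare heads, take smaller each step.
Merged: [3, 10, 16, 16, 20, 20, 26, 27, 27]


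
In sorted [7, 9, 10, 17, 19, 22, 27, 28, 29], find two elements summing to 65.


Two pointers: lo=0, hi=8
No pair sums to 65


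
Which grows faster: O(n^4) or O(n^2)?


quadratic grows slower than quartic
O(n^2) is asymptotically smaller; O(n^4) grows faster


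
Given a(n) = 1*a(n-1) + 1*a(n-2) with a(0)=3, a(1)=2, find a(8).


Build bottom-up:
...a(6)=31, a(7)=50, a(8)=1*50+1*31=81


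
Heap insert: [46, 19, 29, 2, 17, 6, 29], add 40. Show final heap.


Append 40: [46, 19, 29, 2, 17, 6, 29, 40]
Bubble up: swap idx 7(40) with idx 3(2); swap idx 3(40) with idx 1(19)
Result: [46, 40, 29, 19, 17, 6, 29, 2]


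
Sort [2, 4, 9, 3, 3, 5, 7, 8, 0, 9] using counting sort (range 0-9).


Count array: [1, 0, 1, 2, 1, 1, 0, 1, 1, 2]
Reconstruct: [0, 2, 3, 3, 4, 5, 7, 8, 9, 9]


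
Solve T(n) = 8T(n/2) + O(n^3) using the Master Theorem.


a=8, b=2, c=3. log_2(8)=3 = c=3. Case 2: O(n^c log n) = O(n^3 log n)
Complexity: O(n^3 log n)


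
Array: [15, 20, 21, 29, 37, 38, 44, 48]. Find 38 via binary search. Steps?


Search for 38:
[0,7] mid=3 arr[3]=29
[4,7] mid=5 arr[5]=38
Total: 2 comparisons


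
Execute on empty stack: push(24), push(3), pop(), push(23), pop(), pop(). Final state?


push(24) -> [24]
push(3) -> [24, 3]
pop() returns 3 -> [24]
push(23) -> [24, 23]
pop() returns 23 -> [24]
pop() returns 24 -> []
Final stack (bottom to top): []


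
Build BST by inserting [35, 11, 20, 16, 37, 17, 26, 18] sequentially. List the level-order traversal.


Root = 35; build tree by BST insertion.
Level-Order traversal: [35, 11, 37, 20, 16, 26, 17, 18]


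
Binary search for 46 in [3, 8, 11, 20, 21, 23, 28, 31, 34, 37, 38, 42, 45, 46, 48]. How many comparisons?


Search for 46:
[0,14] mid=7 arr[7]=31
[8,14] mid=11 arr[11]=42
[12,14] mid=13 arr[13]=46
Total: 3 comparisons


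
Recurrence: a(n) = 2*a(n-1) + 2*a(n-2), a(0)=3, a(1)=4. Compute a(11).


Build bottom-up:
...a(9)=15168, a(10)=41440, a(11)=2*41440+2*15168=113216


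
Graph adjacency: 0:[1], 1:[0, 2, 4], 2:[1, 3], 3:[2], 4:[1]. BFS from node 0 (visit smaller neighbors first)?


BFS queue: start with [0]
Visit order: [0, 1, 2, 4, 3]


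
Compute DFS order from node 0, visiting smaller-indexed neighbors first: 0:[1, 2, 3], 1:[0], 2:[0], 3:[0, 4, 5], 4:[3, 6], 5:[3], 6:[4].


DFS stack-based: start with [0]
Visit order: [0, 1, 2, 3, 4, 6, 5]


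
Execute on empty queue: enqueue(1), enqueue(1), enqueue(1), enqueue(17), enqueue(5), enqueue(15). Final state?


enqueue(1) -> [1]
enqueue(1) -> [1, 1]
enqueue(1) -> [1, 1, 1]
enqueue(17) -> [1, 1, 1, 17]
enqueue(5) -> [1, 1, 1, 17, 5]
enqueue(15) -> [1, 1, 1, 17, 5, 15]
Final queue (front to back): [1, 1, 1, 17, 5, 15]


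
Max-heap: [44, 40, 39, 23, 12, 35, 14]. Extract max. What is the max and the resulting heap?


Max = 44
Replace root with last, heapify down
Resulting heap: [40, 23, 39, 14, 12, 35]


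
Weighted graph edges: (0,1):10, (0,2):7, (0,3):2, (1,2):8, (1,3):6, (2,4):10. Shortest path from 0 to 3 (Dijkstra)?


Dijkstra from 0:
Distances: {0: 0, 1: 8, 2: 7, 3: 2, 4: 17}
Shortest distance to 3 = 2, path = [0, 3]


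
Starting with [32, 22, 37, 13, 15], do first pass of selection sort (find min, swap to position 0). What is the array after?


After one pass: [13, 22, 37, 32, 15]


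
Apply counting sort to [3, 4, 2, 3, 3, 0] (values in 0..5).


Count array: [1, 0, 1, 3, 1, 0]
Reconstruct: [0, 2, 3, 3, 3, 4]


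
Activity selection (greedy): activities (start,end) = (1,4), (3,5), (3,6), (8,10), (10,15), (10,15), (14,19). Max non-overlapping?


Greedy: pick earliest-ending, then skip overlaps.
Selected (3 activities): [(1, 4), (8, 10), (10, 15)]


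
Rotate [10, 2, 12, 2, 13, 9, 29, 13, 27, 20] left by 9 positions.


Left rotate by 9: [20, 10, 2, 12, 2, 13, 9, 29, 13, 27]


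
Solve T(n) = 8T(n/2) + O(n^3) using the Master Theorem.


a=8, b=2, c=3. log_2(8)=3 = c=3. Case 2: O(n^c log n) = O(n^3 log n)
Complexity: O(n^3 log n)


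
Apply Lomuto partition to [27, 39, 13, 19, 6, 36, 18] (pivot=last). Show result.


Elements <= 18 go left of pivot.
Result: [13, 6, 18, 19, 39, 36, 27], pivot at index 2


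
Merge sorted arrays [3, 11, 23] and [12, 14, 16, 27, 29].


Compare heads, take smaller each step.
Merged: [3, 11, 12, 14, 16, 23, 27, 29]


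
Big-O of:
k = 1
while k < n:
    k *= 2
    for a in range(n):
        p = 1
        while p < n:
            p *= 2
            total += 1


Per nesting level: O(log n) * O(n) * O(log n) = O(n (log n)^2)
Complexity: O(n (log n)^2)


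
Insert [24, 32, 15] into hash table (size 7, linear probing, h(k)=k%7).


Insertions: 24->slot 3; 32->slot 4; 15->slot 1
Table: [None, 15, None, 24, 32, None, None]


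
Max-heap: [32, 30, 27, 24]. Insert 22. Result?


Append 22: [32, 30, 27, 24, 22]
Bubble up: no swaps needed
Result: [32, 30, 27, 24, 22]


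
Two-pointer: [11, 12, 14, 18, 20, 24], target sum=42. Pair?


Two pointers: lo=0, hi=5
Found pair: (18, 24) summing to 42


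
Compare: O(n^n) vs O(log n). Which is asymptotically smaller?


logarithmic grows slower than n^n
O(log n) is asymptotically smaller; O(n^n) grows faster


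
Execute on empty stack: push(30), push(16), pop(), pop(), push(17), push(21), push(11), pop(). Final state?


push(30) -> [30]
push(16) -> [30, 16]
pop() returns 16 -> [30]
pop() returns 30 -> []
push(17) -> [17]
push(21) -> [17, 21]
push(11) -> [17, 21, 11]
pop() returns 11 -> [17, 21]
Final stack (bottom to top): [17, 21]


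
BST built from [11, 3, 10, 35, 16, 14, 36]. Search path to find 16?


BST root = 11
Search for 16: compare at each node
Path: [11, 35, 16]


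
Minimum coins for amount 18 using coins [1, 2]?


dp[0]=0; dp[i]=1+min(dp[i-c] for c in coins)
...dp[13]=7, dp[14]=7, dp[15]=8, dp[16]=8, dp[17]=9, dp[18]=9
Minimum coins for 18 = 9


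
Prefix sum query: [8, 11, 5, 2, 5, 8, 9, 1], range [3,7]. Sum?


Prefix sums: [0, 8, 19, 24, 26, 31, 39, 48, 49]
Sum[3..7] = prefix[8] - prefix[3] = 49 - 24 = 25


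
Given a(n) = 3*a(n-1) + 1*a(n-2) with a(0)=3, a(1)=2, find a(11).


Build bottom-up:
...a(9)=37721, a(10)=124584, a(11)=3*124584+1*37721=411473


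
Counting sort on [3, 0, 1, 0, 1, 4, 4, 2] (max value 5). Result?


Count array: [2, 2, 1, 1, 2, 0]
Reconstruct: [0, 0, 1, 1, 2, 3, 4, 4]


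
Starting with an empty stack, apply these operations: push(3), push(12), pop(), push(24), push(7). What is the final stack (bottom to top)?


push(3) -> [3]
push(12) -> [3, 12]
pop() returns 12 -> [3]
push(24) -> [3, 24]
push(7) -> [3, 24, 7]
Final stack (bottom to top): [3, 24, 7]


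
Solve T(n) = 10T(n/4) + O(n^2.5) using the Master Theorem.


a=10, b=4, c=2.5. log_4(10)=1.661 < c=2.5. Case 3: O(n^c) = O(n^2.500)
Complexity: O(n^2.500)


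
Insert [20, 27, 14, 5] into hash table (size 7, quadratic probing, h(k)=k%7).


Insertions: 20->slot 6; 27->slot 0; 14->slot 1; 5->slot 5
Table: [27, 14, None, None, None, 5, 20]


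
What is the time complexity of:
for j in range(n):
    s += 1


Per nesting level: O(n) = O(n)
Complexity: O(n)


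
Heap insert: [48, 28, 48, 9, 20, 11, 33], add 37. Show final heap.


Append 37: [48, 28, 48, 9, 20, 11, 33, 37]
Bubble up: swap idx 7(37) with idx 3(9); swap idx 3(37) with idx 1(28)
Result: [48, 37, 48, 28, 20, 11, 33, 9]


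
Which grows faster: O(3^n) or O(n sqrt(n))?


n^1.5 grows slower than exponential (base 3)
O(n sqrt(n)) is asymptotically smaller; O(3^n) grows faster


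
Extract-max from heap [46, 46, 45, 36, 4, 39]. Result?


Max = 46
Replace root with last, heapify down
Resulting heap: [46, 39, 45, 36, 4]


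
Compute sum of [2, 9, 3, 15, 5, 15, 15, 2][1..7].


Prefix sums: [0, 2, 11, 14, 29, 34, 49, 64, 66]
Sum[1..7] = prefix[8] - prefix[1] = 66 - 2 = 64


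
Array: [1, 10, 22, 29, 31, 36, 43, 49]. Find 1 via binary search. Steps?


Search for 1:
[0,7] mid=3 arr[3]=29
[0,2] mid=1 arr[1]=10
[0,0] mid=0 arr[0]=1
Total: 3 comparisons


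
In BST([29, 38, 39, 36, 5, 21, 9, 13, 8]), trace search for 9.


BST root = 29
Search for 9: compare at each node
Path: [29, 5, 21, 9]


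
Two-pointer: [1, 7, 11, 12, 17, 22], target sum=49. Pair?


Two pointers: lo=0, hi=5
No pair sums to 49


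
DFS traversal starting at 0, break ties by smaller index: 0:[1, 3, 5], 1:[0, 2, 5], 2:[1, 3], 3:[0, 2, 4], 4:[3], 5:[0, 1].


DFS stack-based: start with [0]
Visit order: [0, 1, 2, 3, 4, 5]


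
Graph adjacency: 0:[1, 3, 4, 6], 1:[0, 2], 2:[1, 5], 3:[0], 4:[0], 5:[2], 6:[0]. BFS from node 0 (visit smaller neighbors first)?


BFS queue: start with [0]
Visit order: [0, 1, 3, 4, 6, 2, 5]


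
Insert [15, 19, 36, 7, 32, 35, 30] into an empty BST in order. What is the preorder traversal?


Root = 15; build tree by BST insertion.
Preorder traversal: [15, 7, 19, 36, 32, 30, 35]


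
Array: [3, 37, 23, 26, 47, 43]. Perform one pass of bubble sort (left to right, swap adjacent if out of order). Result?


After one pass: [3, 23, 26, 37, 43, 47]


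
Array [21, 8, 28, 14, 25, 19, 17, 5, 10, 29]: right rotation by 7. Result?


Right rotate by 7: [14, 25, 19, 17, 5, 10, 29, 21, 8, 28]


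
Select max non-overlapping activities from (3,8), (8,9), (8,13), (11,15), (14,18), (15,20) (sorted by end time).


Greedy: pick earliest-ending, then skip overlaps.
Selected (4 activities): [(3, 8), (8, 9), (11, 15), (15, 20)]


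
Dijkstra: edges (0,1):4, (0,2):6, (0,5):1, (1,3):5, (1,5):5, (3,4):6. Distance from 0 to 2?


Dijkstra from 0:
Distances: {0: 0, 1: 4, 2: 6, 3: 9, 4: 15, 5: 1}
Shortest distance to 2 = 6, path = [0, 2]


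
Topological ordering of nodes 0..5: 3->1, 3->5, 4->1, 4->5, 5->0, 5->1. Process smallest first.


Kahn's algorithm, process smallest node first
Order: [2, 3, 4, 5, 0, 1]


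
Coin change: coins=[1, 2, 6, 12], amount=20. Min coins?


dp[0]=0; dp[i]=1+min(dp[i-c] for c in coins)
...dp[15]=3, dp[16]=3, dp[17]=4, dp[18]=2, dp[19]=3, dp[20]=3
Minimum coins for 20 = 3


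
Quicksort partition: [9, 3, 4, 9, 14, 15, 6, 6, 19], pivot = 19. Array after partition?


Elements <= 19 go left of pivot.
Result: [9, 3, 4, 9, 14, 15, 6, 6, 19], pivot at index 8


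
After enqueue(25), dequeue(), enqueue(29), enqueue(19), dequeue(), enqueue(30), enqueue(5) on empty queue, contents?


enqueue(25) -> [25]
dequeue() returns 25 -> []
enqueue(29) -> [29]
enqueue(19) -> [29, 19]
dequeue() returns 29 -> [19]
enqueue(30) -> [19, 30]
enqueue(5) -> [19, 30, 5]
Final queue (front to back): [19, 30, 5]


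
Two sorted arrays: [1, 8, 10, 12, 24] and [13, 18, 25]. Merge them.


Compare heads, take smaller each step.
Merged: [1, 8, 10, 12, 13, 18, 24, 25]


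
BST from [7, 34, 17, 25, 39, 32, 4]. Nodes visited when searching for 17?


BST root = 7
Search for 17: compare at each node
Path: [7, 34, 17]


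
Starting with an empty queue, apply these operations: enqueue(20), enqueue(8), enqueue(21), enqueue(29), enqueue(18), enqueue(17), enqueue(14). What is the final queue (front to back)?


enqueue(20) -> [20]
enqueue(8) -> [20, 8]
enqueue(21) -> [20, 8, 21]
enqueue(29) -> [20, 8, 21, 29]
enqueue(18) -> [20, 8, 21, 29, 18]
enqueue(17) -> [20, 8, 21, 29, 18, 17]
enqueue(14) -> [20, 8, 21, 29, 18, 17, 14]
Final queue (front to back): [20, 8, 21, 29, 18, 17, 14]


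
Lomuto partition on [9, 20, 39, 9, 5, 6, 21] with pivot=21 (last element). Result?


Elements <= 21 go left of pivot.
Result: [9, 20, 9, 5, 6, 21, 39], pivot at index 5


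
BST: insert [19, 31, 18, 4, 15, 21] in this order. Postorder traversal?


Root = 19; build tree by BST insertion.
Postorder traversal: [15, 4, 18, 21, 31, 19]


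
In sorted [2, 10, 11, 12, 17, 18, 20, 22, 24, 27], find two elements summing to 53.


Two pointers: lo=0, hi=9
No pair sums to 53


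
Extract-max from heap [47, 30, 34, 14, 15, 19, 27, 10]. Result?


Max = 47
Replace root with last, heapify down
Resulting heap: [34, 30, 27, 14, 15, 19, 10]


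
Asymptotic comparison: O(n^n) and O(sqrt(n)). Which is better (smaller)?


sublinear grows slower than n^n
O(sqrt(n)) is asymptotically smaller; O(n^n) grows faster


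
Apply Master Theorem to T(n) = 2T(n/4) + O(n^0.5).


a=2, b=4, c=0.5. log_4(2)=0.5 = c=0.5. Case 2: O(n^c log n) = O(sqrt(n) log n)
Complexity: O(sqrt(n) log n)


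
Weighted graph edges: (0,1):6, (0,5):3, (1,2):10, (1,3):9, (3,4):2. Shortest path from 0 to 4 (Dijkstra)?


Dijkstra from 0:
Distances: {0: 0, 1: 6, 2: 16, 3: 15, 4: 17, 5: 3}
Shortest distance to 4 = 17, path = [0, 1, 3, 4]


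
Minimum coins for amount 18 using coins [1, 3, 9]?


dp[0]=0; dp[i]=1+min(dp[i-c] for c in coins)
...dp[13]=3, dp[14]=4, dp[15]=3, dp[16]=4, dp[17]=5, dp[18]=2
Minimum coins for 18 = 2


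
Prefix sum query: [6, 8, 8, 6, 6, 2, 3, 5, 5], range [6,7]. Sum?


Prefix sums: [0, 6, 14, 22, 28, 34, 36, 39, 44, 49]
Sum[6..7] = prefix[8] - prefix[6] = 44 - 36 = 8


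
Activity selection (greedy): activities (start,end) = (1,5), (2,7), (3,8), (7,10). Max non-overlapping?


Greedy: pick earliest-ending, then skip overlaps.
Selected (2 activities): [(1, 5), (7, 10)]


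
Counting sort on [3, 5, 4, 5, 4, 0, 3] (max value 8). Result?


Count array: [1, 0, 0, 2, 2, 2, 0, 0, 0]
Reconstruct: [0, 3, 3, 4, 4, 5, 5]


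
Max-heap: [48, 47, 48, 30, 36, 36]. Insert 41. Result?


Append 41: [48, 47, 48, 30, 36, 36, 41]
Bubble up: no swaps needed
Result: [48, 47, 48, 30, 36, 36, 41]


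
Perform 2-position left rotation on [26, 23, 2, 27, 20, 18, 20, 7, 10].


Left rotate by 2: [2, 27, 20, 18, 20, 7, 10, 26, 23]


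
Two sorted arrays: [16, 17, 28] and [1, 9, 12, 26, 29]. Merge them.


Compare heads, take smaller each step.
Merged: [1, 9, 12, 16, 17, 26, 28, 29]


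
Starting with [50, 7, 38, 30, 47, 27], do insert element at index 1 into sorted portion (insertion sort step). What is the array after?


After one pass: [7, 50, 38, 30, 47, 27]


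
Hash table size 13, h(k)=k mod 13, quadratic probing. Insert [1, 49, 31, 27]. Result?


Insertions: 1->slot 1; 49->slot 10; 31->slot 5; 27->slot 2
Table: [None, 1, 27, None, None, 31, None, None, None, None, 49, None, None]


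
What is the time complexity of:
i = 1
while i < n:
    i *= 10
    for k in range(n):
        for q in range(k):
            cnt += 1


Per nesting level: O(log n) * O(n) * O(n) [triangular over k] = O(n^2 log n)
Complexity: O(n^2 log n)


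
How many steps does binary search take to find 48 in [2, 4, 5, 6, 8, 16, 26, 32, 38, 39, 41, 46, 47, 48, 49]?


Search for 48:
[0,14] mid=7 arr[7]=32
[8,14] mid=11 arr[11]=46
[12,14] mid=13 arr[13]=48
Total: 3 comparisons


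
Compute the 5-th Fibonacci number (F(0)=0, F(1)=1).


F(n)=F(n-1)+F(n-2)
...F(3)=2, F(4)=3, F(5)=5


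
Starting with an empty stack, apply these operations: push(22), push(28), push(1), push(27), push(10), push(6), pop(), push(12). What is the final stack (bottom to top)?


push(22) -> [22]
push(28) -> [22, 28]
push(1) -> [22, 28, 1]
push(27) -> [22, 28, 1, 27]
push(10) -> [22, 28, 1, 27, 10]
push(6) -> [22, 28, 1, 27, 10, 6]
pop() returns 6 -> [22, 28, 1, 27, 10]
push(12) -> [22, 28, 1, 27, 10, 12]
Final stack (bottom to top): [22, 28, 1, 27, 10, 12]


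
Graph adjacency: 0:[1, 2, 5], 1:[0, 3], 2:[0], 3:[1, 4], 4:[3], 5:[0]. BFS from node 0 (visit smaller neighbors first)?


BFS queue: start with [0]
Visit order: [0, 1, 2, 5, 3, 4]


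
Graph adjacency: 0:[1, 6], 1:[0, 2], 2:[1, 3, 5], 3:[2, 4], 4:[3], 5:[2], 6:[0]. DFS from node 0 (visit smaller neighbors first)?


DFS stack-based: start with [0]
Visit order: [0, 1, 2, 3, 4, 5, 6]


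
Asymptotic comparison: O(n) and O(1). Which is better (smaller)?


constant grows slower than linear
O(1) is asymptotically smaller; O(n) grows faster


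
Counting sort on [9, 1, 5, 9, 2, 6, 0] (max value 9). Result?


Count array: [1, 1, 1, 0, 0, 1, 1, 0, 0, 2]
Reconstruct: [0, 1, 2, 5, 6, 9, 9]


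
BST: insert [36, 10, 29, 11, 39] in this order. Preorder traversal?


Root = 36; build tree by BST insertion.
Preorder traversal: [36, 10, 29, 11, 39]


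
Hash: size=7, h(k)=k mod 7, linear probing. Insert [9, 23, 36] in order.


Insertions: 9->slot 2; 23->slot 3; 36->slot 1
Table: [None, 36, 9, 23, None, None, None]


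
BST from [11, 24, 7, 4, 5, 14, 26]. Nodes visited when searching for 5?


BST root = 11
Search for 5: compare at each node
Path: [11, 7, 4, 5]


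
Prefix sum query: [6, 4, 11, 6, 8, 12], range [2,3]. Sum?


Prefix sums: [0, 6, 10, 21, 27, 35, 47]
Sum[2..3] = prefix[4] - prefix[2] = 27 - 10 = 17


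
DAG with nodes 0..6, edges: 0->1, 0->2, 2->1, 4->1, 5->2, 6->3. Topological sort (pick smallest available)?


Kahn's algorithm, process smallest node first
Order: [0, 4, 5, 2, 1, 6, 3]


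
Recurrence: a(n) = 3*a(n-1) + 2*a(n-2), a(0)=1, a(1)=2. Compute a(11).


Build bottom-up:
...a(9)=57284, a(10)=204020, a(11)=3*204020+2*57284=726628


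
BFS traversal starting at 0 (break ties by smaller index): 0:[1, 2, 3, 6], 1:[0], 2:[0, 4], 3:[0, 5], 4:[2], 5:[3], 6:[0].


BFS queue: start with [0]
Visit order: [0, 1, 2, 3, 6, 4, 5]


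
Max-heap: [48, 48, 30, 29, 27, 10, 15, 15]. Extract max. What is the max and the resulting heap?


Max = 48
Replace root with last, heapify down
Resulting heap: [48, 29, 30, 15, 27, 10, 15]


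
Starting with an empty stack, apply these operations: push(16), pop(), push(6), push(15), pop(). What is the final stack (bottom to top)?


push(16) -> [16]
pop() returns 16 -> []
push(6) -> [6]
push(15) -> [6, 15]
pop() returns 15 -> [6]
Final stack (bottom to top): [6]
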